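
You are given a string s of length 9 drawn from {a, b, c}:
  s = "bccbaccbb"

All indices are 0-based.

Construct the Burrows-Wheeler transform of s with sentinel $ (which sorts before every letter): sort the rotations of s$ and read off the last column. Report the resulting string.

rank  rotation    last
    0  $bccbaccbb  b
    1  accbb$bccb  b
    2  b$bccbaccb  b
    3  baccbb$bcc  c
    4  bb$bccbacc  c
    5  bccbaccbb$  $
    6  cbaccbb$bc  c
    7  cbb$bccbac  c
    8  ccbaccbb$b  b
    9  ccbb$bccba  a

bbbcc$ccba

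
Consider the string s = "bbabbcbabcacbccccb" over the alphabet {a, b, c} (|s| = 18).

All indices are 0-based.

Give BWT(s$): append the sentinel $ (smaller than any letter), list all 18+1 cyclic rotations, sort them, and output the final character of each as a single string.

bbbccbc$aabcbcbaccb

rank  rotation             last
    0  $bbabbcbabcacbccccb  b
    1  abbcbabcacbccccb$bb  b
    2  abcacbccccb$bbabbcb  b
    3  acbccccb$bbabbcbabc  c
    4  b$bbabbcbabcacbcccc  c
    5  babbcbabcacbccccb$b  b
    6  babcacbccccb$bbabbc  c
    7  bbabbcbabcacbccccb$  $
    8  bbcbabcacbccccb$bba  a
    9  bcacbccccb$bbabbcba  a
   10  bcbabcacbccccb$bbab  b
   11  bccccb$bbabbcbabcac  c
   12  cacbccccb$bbabbcbab  b
   13  cb$bbabbcbabcacbccc  c
   14  cbabcacbccccb$bbabb  b
   15  cbccccb$bbabbcbabca  a
   16  ccb$bbabbcbabcacbcc  c
   17  cccb$bbabbcbabcacbc  c
   18  ccccb$bbabbcbabcacb  b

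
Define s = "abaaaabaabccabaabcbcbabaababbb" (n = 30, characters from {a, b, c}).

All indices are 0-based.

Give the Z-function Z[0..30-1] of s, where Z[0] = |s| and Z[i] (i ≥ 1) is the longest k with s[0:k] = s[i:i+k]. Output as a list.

Z[0]=30
i=1: outside box; Z[1]=0
i=2: outside box; Z[2]=1 scan→box=[2,3)
i=3: outside box; Z[3]=1 scan→box=[3,4)
i=4: outside box; Z[4]=1 scan→box=[4,5)
i=5: outside box; Z[5]=4 scan→box=[5,9)
i=6: min(r-i=3, Z[1]=0)=0; Z[6]=0
i=7: min(r-i=2, Z[2]=1)=1; Z[7]=1
i=8: min(r-i=1, Z[3]=1)=1; Z[8]=2 scan→box=[8,10)
i=9: min(r-i=1, Z[1]=0)=0; Z[9]=0
i=10: outside box; Z[10]=0
i=11: outside box; Z[11]=0
i=12: outside box; Z[12]=4 scan→box=[12,16)
i=13: min(r-i=3, Z[1]=0)=0; Z[13]=0
i=14: min(r-i=2, Z[2]=1)=1; Z[14]=1
i=15: min(r-i=1, Z[3]=1)=1; Z[15]=2 scan→box=[15,17)
i=16: min(r-i=1, Z[1]=0)=0; Z[16]=0
i=17: outside box; Z[17]=0
i=18: outside box; Z[18]=0
i=19: outside box; Z[19]=0
i=20: outside box; Z[20]=0
i=21: outside box; Z[21]=4 scan→box=[21,25)
i=22: min(r-i=3, Z[1]=0)=0; Z[22]=0
i=23: min(r-i=2, Z[2]=1)=1; Z[23]=1
i=24: min(r-i=1, Z[3]=1)=1; Z[24]=3 scan→box=[24,27)
i=25: min(r-i=2, Z[1]=0)=0; Z[25]=0
i=26: min(r-i=1, Z[2]=1)=1; Z[26]=2 scan→box=[26,28)
i=27: min(r-i=1, Z[1]=0)=0; Z[27]=0
i=28: outside box; Z[28]=0
i=29: outside box; Z[29]=0

[30, 0, 1, 1, 1, 4, 0, 1, 2, 0, 0, 0, 4, 0, 1, 2, 0, 0, 0, 0, 0, 4, 0, 1, 3, 0, 2, 0, 0, 0]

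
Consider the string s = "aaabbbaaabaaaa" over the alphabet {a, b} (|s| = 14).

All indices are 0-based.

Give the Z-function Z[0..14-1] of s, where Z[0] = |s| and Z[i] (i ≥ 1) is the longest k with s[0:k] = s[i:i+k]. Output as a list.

Z[0]=14
i=1: outside box; Z[1]=2 scan→box=[1,3)
i=2: min(r-i=1, Z[1]=2)=1; Z[2]=1
i=3: outside box; Z[3]=0
i=4: outside box; Z[4]=0
i=5: outside box; Z[5]=0
i=6: outside box; Z[6]=4 scan→box=[6,10)
i=7: min(r-i=3, Z[1]=2)=2; Z[7]=2
i=8: min(r-i=2, Z[2]=1)=1; Z[8]=1
i=9: min(r-i=1, Z[3]=0)=0; Z[9]=0
i=10: outside box; Z[10]=3 scan→box=[10,13)
i=11: min(r-i=2, Z[1]=2)=2; Z[11]=3 scan→box=[11,14)
i=12: min(r-i=2, Z[1]=2)=2; Z[12]=2
i=13: min(r-i=1, Z[2]=1)=1; Z[13]=1

[14, 2, 1, 0, 0, 0, 4, 2, 1, 0, 3, 3, 2, 1]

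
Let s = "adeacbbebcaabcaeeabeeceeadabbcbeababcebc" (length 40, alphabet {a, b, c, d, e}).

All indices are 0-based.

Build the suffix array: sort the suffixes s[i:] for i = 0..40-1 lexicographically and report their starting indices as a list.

[10, 32, 26, 11, 34, 17, 3, 24, 0, 14, 33, 27, 5, 38, 8, 12, 28, 35, 30, 6, 18, 39, 9, 13, 4, 29, 36, 21, 25, 1, 31, 16, 2, 23, 37, 7, 20, 15, 22, 19]

rank→(start, suffix):
  0 → (10, 'aabcaeeabeeceeadabbcbeababcebc')
  1 → (32, 'ababcebc')
  2 → (26, 'abbcbeababcebc')
  3 → (11, 'abcaeeabeeceeadabbcbeababcebc')
  4 → (34, 'abcebc')
  5 → (17, 'abeeceeadabbcbeababcebc')
  6 → (3, 'acbbebcaabcaeeabeeceeadabbcbeababcebc')
  7 → (24, 'adabbcbeababcebc')
  8 → (0, 'adeacbbebcaabcaeeabeeceeadabbcbeababcebc')
  9 → (14, 'aeeabeeceeadabbcbeababcebc')
  10 → (33, 'babcebc')
  11 → (27, 'bbcbeababcebc')
  12 → (5, 'bbebcaabcaeeabeeceeadabbcbeababcebc')
  13 → (38, 'bc')
  14 → (8, 'bcaabcaeeabeeceeadabbcbeababcebc')
  15 → (12, 'bcaeeabeeceeadabbcbeababcebc')
  16 → (28, 'bcbeababcebc')
  17 → (35, 'bcebc')
  18 → (30, 'beababcebc')
  19 → (6, 'bebcaabcaeeabeeceeadabbcbeababcebc')
  20 → (18, 'beeceeadabbcbeababcebc')
  21 → (39, 'c')
  22 → (9, 'caabcaeeabeeceeadabbcbeababcebc')
  23 → (13, 'caeeabeeceeadabbcbeababcebc')
  24 → (4, 'cbbebcaabcaeeabeeceeadabbcbeababcebc')
  25 → (29, 'cbeababcebc')
  26 → (36, 'cebc')
  27 → (21, 'ceeadabbcbeababcebc')
  28 → (25, 'dabbcbeababcebc')
  29 → (1, 'deacbbebcaabcaeeabeeceeadabbcbeababcebc')
  30 → (31, 'eababcebc')
  31 → (16, 'eabeeceeadabbcbeababcebc')
  32 → (2, 'eacbbebcaabcaeeabeeceeadabbcbeababcebc')
  33 → (23, 'eadabbcbeababcebc')
  34 → (37, 'ebc')
  35 → (7, 'ebcaabcaeeabeeceeadabbcbeababcebc')
  36 → (20, 'eceeadabbcbeababcebc')
  37 → (15, 'eeabeeceeadabbcbeababcebc')
  38 → (22, 'eeadabbcbeababcebc')
  39 → (19, 'eeceeadabbcbeababcebc')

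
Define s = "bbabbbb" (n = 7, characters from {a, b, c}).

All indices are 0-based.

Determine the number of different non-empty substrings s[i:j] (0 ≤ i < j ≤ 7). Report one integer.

19

rank→(start, suffix):
  0 → (2, 'abbbb')
  1 → (6, 'b')
  2 → (1, 'babbbb')
  3 → (5, 'bb')
  4 → (0, 'bbabbbb')
  5 → (4, 'bbb')
  6 → (3, 'bbbb')

SA = [2, 6, 1, 5, 0, 4, 3]
[i] adj suffixes → lcp
  [1] 2/6 → 0 ('')
  [2] 6/1 → 1 ('b')
  [3] 1/5 → 1 ('b')
  [4] 5/0 → 2 ('bb')
  [5] 0/4 → 2 ('bb')
  [6] 4/3 → 3 ('bbb')

n(n+1)/2 = 7·8/2 = 28
Σ LCP = 0 + 0 + 1 + 1 + 2 + 2 + 3 = 9
distinct = 28 − 9 = 19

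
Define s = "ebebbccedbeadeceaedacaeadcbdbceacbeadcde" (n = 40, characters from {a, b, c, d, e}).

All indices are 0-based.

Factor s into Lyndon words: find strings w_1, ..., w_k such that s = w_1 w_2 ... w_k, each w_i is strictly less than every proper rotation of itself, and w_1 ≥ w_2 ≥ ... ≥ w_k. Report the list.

["e", "be", "bbccedbe", "adeceaed", "acaeadcbdbceacbeadcde"]

emit factor 1: 'e' (i=0, period=1)
emit factor 2: 'be' (i=1, period=2)
emit factor 3: 'bbccedbe' (i=3, period=8)
emit factor 4: 'adeceaed' (i=11, period=8)
emit factor 5: 'acaeadcbdbceacbeadcde' (i=19, period=21)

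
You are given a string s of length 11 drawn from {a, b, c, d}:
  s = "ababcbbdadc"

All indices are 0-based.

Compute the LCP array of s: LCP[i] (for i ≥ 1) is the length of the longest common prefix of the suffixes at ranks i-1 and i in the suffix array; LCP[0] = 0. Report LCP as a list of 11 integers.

sorted suffixes:
  #0 SA[0]=0  'ababcbbdadc'
  #1 SA[1]=2  'abcbbdadc'
  #2 SA[2]=8  'adc'
  #3 SA[3]=1  'babcbbdadc'
  #4 SA[4]=5  'bbdadc'
  #5 SA[5]=3  'bcbbdadc'
  #6 SA[6]=6  'bdadc'
  #7 SA[7]=10  'c'
  #8 SA[8]=4  'cbbdadc'
  #9 SA[9]=7  'dadc'
  #10 SA[10]=9  'dc'

SA = [0, 2, 8, 1, 5, 3, 6, 10, 4, 7, 9]
rank  pair      lcp
   1  s[0:],s[2:]  2  'ab'
   2  s[2:],s[8:]  1  'a'
   3  s[8:],s[1:]  0  ''
   4  s[1:],s[5:]  1  'b'
   5  s[5:],s[3:]  1  'b'
   6  s[3:],s[6:]  1  'b'
   7  s[6:],s[10:]  0  ''
   8  s[10:],s[4:]  1  'c'
   9  s[4:],s[7:]  0  ''
  10  s[7:],s[9:]  1  'd'

[0, 2, 1, 0, 1, 1, 1, 0, 1, 0, 1]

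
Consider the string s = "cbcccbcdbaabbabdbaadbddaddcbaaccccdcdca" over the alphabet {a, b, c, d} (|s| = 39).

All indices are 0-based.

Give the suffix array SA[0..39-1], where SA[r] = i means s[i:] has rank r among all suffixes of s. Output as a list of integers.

[38, 9, 28, 17, 10, 13, 29, 18, 23, 8, 27, 16, 12, 11, 1, 5, 14, 20, 37, 26, 0, 4, 3, 2, 30, 31, 32, 6, 35, 33, 22, 7, 15, 19, 36, 25, 34, 21, 24]

rank→(start, suffix):
  0 → (38, 'a')
  1 → (9, 'aabbabdbaadbddaddcbaaccccdcdca')
  2 → (28, 'aaccccdcdca')
  3 → (17, 'aadbddaddcbaaccccdcdca')
  4 → (10, 'abbabdbaadbddaddcbaaccccdcdca')
  5 → (13, 'abdbaadbddaddcbaaccccdcdca')
  6 → (29, 'accccdcdca')
  7 → (18, 'adbddaddcbaaccccdcdca')
  8 → (23, 'addcbaaccccdcdca')
  9 → (8, 'baabbabdbaadbddaddcbaaccccdcdca')
  10 → (27, 'baaccccdcdca')
  11 → (16, 'baadbddaddcbaaccccdcdca')
  12 → (12, 'babdbaadbddaddcbaaccccdcdca')
  13 → (11, 'bbabdbaadbddaddcbaaccccdcdca')
  14 → (1, 'bcccbcdbaabbabdbaadbddaddcbaaccccdcdca')
  15 → (5, 'bcdbaabbabdbaadbddaddcbaaccccdcdca')
  16 → (14, 'bdbaadbddaddcbaaccccdcdca')
  17 → (20, 'bddaddcbaaccccdcdca')
  18 → (37, 'ca')
  19 → (26, 'cbaaccccdcdca')
  20 → (0, 'cbcccbcdbaabbabdbaadbddaddcbaaccccdcdca')
  21 → (4, 'cbcdbaabbabdbaadbddaddcbaaccccdcdca')
  22 → (3, 'ccbcdbaabbabdbaadbddaddcbaaccccdcdca')
  23 → (2, 'cccbcdbaabbabdbaadbddaddcbaaccccdcdca')
  24 → (30, 'ccccdcdca')
  25 → (31, 'cccdcdca')
  26 → (32, 'ccdcdca')
  27 → (6, 'cdbaabbabdbaadbddaddcbaaccccdcdca')
  28 → (35, 'cdca')
  29 → (33, 'cdcdca')
  30 → (22, 'daddcbaaccccdcdca')
  31 → (7, 'dbaabbabdbaadbddaddcbaaccccdcdca')
  32 → (15, 'dbaadbddaddcbaaccccdcdca')
  33 → (19, 'dbddaddcbaaccccdcdca')
  34 → (36, 'dca')
  35 → (25, 'dcbaaccccdcdca')
  36 → (34, 'dcdca')
  37 → (21, 'ddaddcbaaccccdcdca')
  38 → (24, 'ddcbaaccccdcdca')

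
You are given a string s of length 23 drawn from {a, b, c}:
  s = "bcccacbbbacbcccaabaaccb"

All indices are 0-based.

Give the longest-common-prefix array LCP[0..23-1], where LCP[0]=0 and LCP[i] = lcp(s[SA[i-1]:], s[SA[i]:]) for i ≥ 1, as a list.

rank→(start, suffix):
  0 → (15, 'aabaaccb')
  1 → (18, 'aaccb')
  2 → (16, 'abaaccb')
  3 → (4, 'acbbbacbcccaabaaccb')
  4 → (9, 'acbcccaabaaccb')
  5 → (19, 'accb')
  6 → (22, 'b')
  7 → (17, 'baaccb')
  8 → (8, 'bacbcccaabaaccb')
  9 → (7, 'bbacbcccaabaaccb')
  10 → (6, 'bbbacbcccaabaaccb')
  11 → (11, 'bcccaabaaccb')
  12 → (0, 'bcccacbbbacbcccaabaaccb')
  13 → (14, 'caabaaccb')
  14 → (3, 'cacbbbacbcccaabaaccb')
  15 → (21, 'cb')
  16 → (5, 'cbbbacbcccaabaaccb')
  17 → (10, 'cbcccaabaaccb')
  18 → (13, 'ccaabaaccb')
  19 → (2, 'ccacbbbacbcccaabaaccb')
  20 → (20, 'ccb')
  21 → (12, 'cccaabaaccb')
  22 → (1, 'cccacbbbacbcccaabaaccb')

SA = [15, 18, 16, 4, 9, 19, 22, 17, 8, 7, 6, 11, 0, 14, 3, 21, 5, 10, 13, 2, 20, 12, 1]
rank  pair      lcp
   1  s[15:],s[18:]  2  'aa'
   2  s[18:],s[16:]  1  'a'
   3  s[16:],s[4:]  1  'a'
   4  s[4:],s[9:]  3  'acb'
   5  s[9:],s[19:]  2  'ac'
   6  s[19:],s[22:]  0  ''
   7  s[22:],s[17:]  1  'b'
   8  s[17:],s[8:]  2  'ba'
   9  s[8:],s[7:]  1  'b'
  10  s[7:],s[6:]  2  'bb'
  11  s[6:],s[11:]  1  'b'
  12  s[11:],s[0:]  5  'bccca'
  13  s[0:],s[14:]  0  ''
  14  s[14:],s[3:]  2  'ca'
  15  s[3:],s[21:]  1  'c'
  16  s[21:],s[5:]  2  'cb'
  17  s[5:],s[10:]  2  'cb'
  18  s[10:],s[13:]  1  'c'
  19  s[13:],s[2:]  3  'cca'
  20  s[2:],s[20:]  2  'cc'
  21  s[20:],s[12:]  2  'cc'
  22  s[12:],s[1:]  4  'ccca'

[0, 2, 1, 1, 3, 2, 0, 1, 2, 1, 2, 1, 5, 0, 2, 1, 2, 2, 1, 3, 2, 2, 4]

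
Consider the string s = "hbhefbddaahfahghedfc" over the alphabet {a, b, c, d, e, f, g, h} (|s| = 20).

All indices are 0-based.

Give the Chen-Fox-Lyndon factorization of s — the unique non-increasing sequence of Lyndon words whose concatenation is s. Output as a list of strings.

["h", "bhef", "bdd", "aahfahghedfc"]

emit factor 1: 'h' (i=0, period=1)
emit factor 2: 'bhef' (i=1, period=4)
emit factor 3: 'bdd' (i=5, period=3)
emit factor 4: 'aahfahghedfc' (i=8, period=12)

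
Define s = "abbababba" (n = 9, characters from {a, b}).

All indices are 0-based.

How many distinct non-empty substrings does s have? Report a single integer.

29

rank | idx | suffix
   0 |   8 | a
   1 |   3 | ababba
   2 |   5 | abba
   3 |   0 | abbababba
   4 |   7 | ba
   5 |   2 | bababba
   6 |   4 | babba
   7 |   6 | bba
   8 |   1 | bbababba

SA = [8, 3, 5, 0, 7, 2, 4, 6, 1]
rank  pair      lcp
   1  s[8:],s[3:]  1  'a'
   2  s[3:],s[5:]  2  'ab'
   3  s[5:],s[0:]  4  'abba'
   4  s[0:],s[7:]  0  ''
   5  s[7:],s[2:]  2  'ba'
   6  s[2:],s[4:]  3  'bab'
   7  s[4:],s[6:]  1  'b'
   8  s[6:],s[1:]  3  'bba'

n(n+1)/2 = 9·10/2 = 45
Σ LCP = 0 + 1 + 2 + 4 + 0 + 2 + 3 + 1 + 3 = 16
distinct = 45 − 16 = 29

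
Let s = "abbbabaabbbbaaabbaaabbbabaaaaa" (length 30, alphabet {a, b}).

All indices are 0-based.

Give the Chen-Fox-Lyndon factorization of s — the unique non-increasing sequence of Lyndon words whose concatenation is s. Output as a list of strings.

emit factor 1: 'abbb' (i=0, period=4)
emit factor 2: 'ab' (i=4, period=2)
emit factor 3: 'aabbbb' (i=6, period=6)
emit factor 4: 'aaabbaaabbbab' (i=12, period=13)
emit factor 5: 'a' (i=25, period=1)
emit factor 6: 'a' (i=26, period=1)
emit factor 7: 'a' (i=27, period=1)
emit factor 8: 'a' (i=28, period=1)
emit factor 9: 'a' (i=29, period=1)

["abbb", "ab", "aabbbb", "aaabbaaabbbab", "a", "a", "a", "a", "a"]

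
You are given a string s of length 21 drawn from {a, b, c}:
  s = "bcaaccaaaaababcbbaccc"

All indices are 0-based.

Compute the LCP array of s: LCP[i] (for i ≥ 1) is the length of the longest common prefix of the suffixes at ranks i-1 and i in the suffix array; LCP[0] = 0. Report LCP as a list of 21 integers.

[0, 4, 3, 2, 2, 1, 2, 1, 3, 0, 2, 1, 1, 2, 0, 1, 3, 1, 1, 2, 2]

rank→(start, suffix):
  0 → (6, 'aaaaababcbbaccc')
  1 → (7, 'aaaababcbbaccc')
  2 → (8, 'aaababcbbaccc')
  3 → (9, 'aababcbbaccc')
  4 → (2, 'aaccaaaaababcbbaccc')
  5 → (10, 'ababcbbaccc')
  6 → (12, 'abcbbaccc')
  7 → (3, 'accaaaaababcbbaccc')
  8 → (17, 'accc')
  9 → (11, 'babcbbaccc')
  10 → (16, 'baccc')
  11 → (15, 'bbaccc')
  12 → (0, 'bcaaccaaaaababcbbaccc')
  13 → (13, 'bcbbaccc')
  14 → (20, 'c')
  15 → (5, 'caaaaababcbbaccc')
  16 → (1, 'caaccaaaaababcbbaccc')
  17 → (14, 'cbbaccc')
  18 → (19, 'cc')
  19 → (4, 'ccaaaaababcbbaccc')
  20 → (18, 'ccc')

SA = [6, 7, 8, 9, 2, 10, 12, 3, 17, 11, 16, 15, 0, 13, 20, 5, 1, 14, 19, 4, 18]
[i] adj suffixes → lcp
  [1] 6/7 → 4 ('aaaa')
  [2] 7/8 → 3 ('aaa')
  [3] 8/9 → 2 ('aa')
  [4] 9/2 → 2 ('aa')
  [5] 2/10 → 1 ('a')
  [6] 10/12 → 2 ('ab')
  [7] 12/3 → 1 ('a')
  [8] 3/17 → 3 ('acc')
  [9] 17/11 → 0 ('')
  [10] 11/16 → 2 ('ba')
  [11] 16/15 → 1 ('b')
  [12] 15/0 → 1 ('b')
  [13] 0/13 → 2 ('bc')
  [14] 13/20 → 0 ('')
  [15] 20/5 → 1 ('c')
  [16] 5/1 → 3 ('caa')
  [17] 1/14 → 1 ('c')
  [18] 14/19 → 1 ('c')
  [19] 19/4 → 2 ('cc')
  [20] 4/18 → 2 ('cc')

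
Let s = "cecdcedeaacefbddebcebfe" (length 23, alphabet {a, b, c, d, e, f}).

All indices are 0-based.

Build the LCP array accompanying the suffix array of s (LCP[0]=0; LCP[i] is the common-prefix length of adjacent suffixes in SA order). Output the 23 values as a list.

rank→(start, suffix):
  0 → (8, 'aacefbddebcebfe')
  1 → (9, 'acefbddebcebfe')
  2 → (17, 'bcebfe')
  3 → (13, 'bddebcebfe')
  4 → (20, 'bfe')
  5 → (2, 'cdcedeaacefbddebcebfe')
  6 → (18, 'cebfe')
  7 → (0, 'cecdcedeaacefbddebcebfe')
  8 → (4, 'cedeaacefbddebcebfe')
  9 → (10, 'cefbddebcebfe')
  10 → (3, 'dcedeaacefbddebcebfe')
  11 → (14, 'ddebcebfe')
  12 → (6, 'deaacefbddebcebfe')
  13 → (15, 'debcebfe')
  14 → (22, 'e')
  15 → (7, 'eaacefbddebcebfe')
  16 → (16, 'ebcebfe')
  17 → (19, 'ebfe')
  18 → (1, 'ecdcedeaacefbddebcebfe')
  19 → (5, 'edeaacefbddebcebfe')
  20 → (11, 'efbddebcebfe')
  21 → (12, 'fbddebcebfe')
  22 → (21, 'fe')

SA = [8, 9, 17, 13, 20, 2, 18, 0, 4, 10, 3, 14, 6, 15, 22, 7, 16, 19, 1, 5, 11, 12, 21]
[i] adj suffixes → lcp
  [1] 8/9 → 1 ('a')
  [2] 9/17 → 0 ('')
  [3] 17/13 → 1 ('b')
  [4] 13/20 → 1 ('b')
  [5] 20/2 → 0 ('')
  [6] 2/18 → 1 ('c')
  [7] 18/0 → 2 ('ce')
  [8] 0/4 → 2 ('ce')
  [9] 4/10 → 2 ('ce')
  [10] 10/3 → 0 ('')
  [11] 3/14 → 1 ('d')
  [12] 14/6 → 1 ('d')
  [13] 6/15 → 2 ('de')
  [14] 15/22 → 0 ('')
  [15] 22/7 → 1 ('e')
  [16] 7/16 → 1 ('e')
  [17] 16/19 → 2 ('eb')
  [18] 19/1 → 1 ('e')
  [19] 1/5 → 1 ('e')
  [20] 5/11 → 1 ('e')
  [21] 11/12 → 0 ('')
  [22] 12/21 → 1 ('f')

[0, 1, 0, 1, 1, 0, 1, 2, 2, 2, 0, 1, 1, 2, 0, 1, 1, 2, 1, 1, 1, 0, 1]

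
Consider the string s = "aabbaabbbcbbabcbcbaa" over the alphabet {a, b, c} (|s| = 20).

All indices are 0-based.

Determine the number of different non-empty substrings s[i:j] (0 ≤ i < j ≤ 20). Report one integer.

sorted suffixes:
  #0 SA[0]=19  'a'
  #1 SA[1]=18  'aa'
  #2 SA[2]=0  'aabbaabbbcbbabcbcbaa'
  #3 SA[3]=4  'aabbbcbbabcbcbaa'
  #4 SA[4]=1  'abbaabbbcbbabcbcbaa'
  #5 SA[5]=5  'abbbcbbabcbcbaa'
  #6 SA[6]=12  'abcbcbaa'
  #7 SA[7]=17  'baa'
  #8 SA[8]=3  'baabbbcbbabcbcbaa'
  #9 SA[9]=11  'babcbcbaa'
  #10 SA[10]=2  'bbaabbbcbbabcbcbaa'
  #11 SA[11]=10  'bbabcbcbaa'
  #12 SA[12]=6  'bbbcbbabcbcbaa'
  #13 SA[13]=7  'bbcbbabcbcbaa'
  #14 SA[14]=15  'bcbaa'
  #15 SA[15]=8  'bcbbabcbcbaa'
  #16 SA[16]=13  'bcbcbaa'
  #17 SA[17]=16  'cbaa'
  #18 SA[18]=9  'cbbabcbcbaa'
  #19 SA[19]=14  'cbcbaa'

SA = [19, 18, 0, 4, 1, 5, 12, 17, 3, 11, 2, 10, 6, 7, 15, 8, 13, 16, 9, 14]
rank  pair      lcp
   1  s[19:],s[18:]  1  'a'
   2  s[18:],s[0:]  2  'aa'
   3  s[0:],s[4:]  4  'aabb'
   4  s[4:],s[1:]  1  'a'
   5  s[1:],s[5:]  3  'abb'
   6  s[5:],s[12:]  2  'ab'
   7  s[12:],s[17:]  0  ''
   8  s[17:],s[3:]  3  'baa'
   9  s[3:],s[11:]  2  'ba'
  10  s[11:],s[2:]  1  'b'
  11  s[2:],s[10:]  3  'bba'
  12  s[10:],s[6:]  2  'bb'
  13  s[6:],s[7:]  2  'bb'
  14  s[7:],s[15:]  1  'b'
  15  s[15:],s[8:]  3  'bcb'
  16  s[8:],s[13:]  3  'bcb'
  17  s[13:],s[16:]  0  ''
  18  s[16:],s[9:]  2  'cb'
  19  s[9:],s[14:]  2  'cb'

n(n+1)/2 = 20·21/2 = 210
Σ LCP = 0 + 1 + 2 + 4 + 1 + 3 + 2 + 0 + 3 + 2 + 1 + 3 + 2 + 2 + 1 + 3 + 3 + 0 + 2 + 2 = 37
distinct = 210 − 37 = 173

173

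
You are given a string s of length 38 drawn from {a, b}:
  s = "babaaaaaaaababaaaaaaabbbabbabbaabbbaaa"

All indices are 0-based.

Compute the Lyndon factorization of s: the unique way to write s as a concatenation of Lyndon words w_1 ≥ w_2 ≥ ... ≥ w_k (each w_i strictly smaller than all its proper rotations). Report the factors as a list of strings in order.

["b", "ab", "aaaaaaaababaaaaaaabbbabbabbaabbb", "a", "a", "a"]

emit factor 1: 'b' (i=0, period=1)
emit factor 2: 'ab' (i=1, period=2)
emit factor 3: 'aaaaaaaababaaaaaaabbbabbabbaabbb' (i=3, period=32)
emit factor 4: 'a' (i=35, period=1)
emit factor 5: 'a' (i=36, period=1)
emit factor 6: 'a' (i=37, period=1)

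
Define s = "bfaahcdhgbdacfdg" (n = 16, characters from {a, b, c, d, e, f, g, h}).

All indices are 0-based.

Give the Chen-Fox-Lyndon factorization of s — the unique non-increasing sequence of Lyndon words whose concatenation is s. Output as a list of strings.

["bf", "aahcdhgbdacfdg"]

emit factor 1: 'bf' (i=0, period=2)
emit factor 2: 'aahcdhgbdacfdg' (i=2, period=14)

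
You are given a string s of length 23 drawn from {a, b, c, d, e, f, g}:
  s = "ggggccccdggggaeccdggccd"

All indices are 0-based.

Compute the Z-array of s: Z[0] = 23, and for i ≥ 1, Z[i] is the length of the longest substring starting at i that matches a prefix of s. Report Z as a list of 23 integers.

Z[0]=23
i=1: outside box; Z[1]=3 scan→box=[1,4)
i=2: min(r-i=2, Z[1]=3)=2; Z[2]=2
i=3: min(r-i=1, Z[2]=2)=1; Z[3]=1
i=4: outside box; Z[4]=0
i=5: outside box; Z[5]=0
i=6: outside box; Z[6]=0
i=7: outside box; Z[7]=0
i=8: outside box; Z[8]=0
i=9: outside box; Z[9]=4 scan→box=[9,13)
i=10: min(r-i=3, Z[1]=3)=3; Z[10]=3
i=11: min(r-i=2, Z[2]=2)=2; Z[11]=2
i=12: min(r-i=1, Z[3]=1)=1; Z[12]=1
i=13: outside box; Z[13]=0
i=14: outside box; Z[14]=0
i=15: outside box; Z[15]=0
i=16: outside box; Z[16]=0
i=17: outside box; Z[17]=0
i=18: outside box; Z[18]=2 scan→box=[18,20)
i=19: min(r-i=1, Z[1]=3)=1; Z[19]=1
i=20: outside box; Z[20]=0
i=21: outside box; Z[21]=0
i=22: outside box; Z[22]=0

[23, 3, 2, 1, 0, 0, 0, 0, 0, 4, 3, 2, 1, 0, 0, 0, 0, 0, 2, 1, 0, 0, 0]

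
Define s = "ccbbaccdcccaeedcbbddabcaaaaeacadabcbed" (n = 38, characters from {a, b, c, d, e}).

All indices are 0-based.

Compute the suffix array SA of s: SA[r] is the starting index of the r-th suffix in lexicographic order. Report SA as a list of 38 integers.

[23, 24, 25, 20, 32, 28, 4, 30, 26, 11, 3, 2, 16, 21, 33, 17, 35, 22, 29, 10, 1, 15, 34, 9, 0, 8, 5, 6, 37, 19, 31, 14, 7, 18, 27, 36, 13, 12]

rank | idx | suffix
   0 |  23 | aaaaeacadabcbed
   1 |  24 | aaaeacadabcbed
   2 |  25 | aaeacadabcbed
   3 |  20 | abcaaaaeacadabcbed
   4 |  32 | abcbed
   5 |  28 | acadabcbed
   6 |   4 | accdcccaeedcbbddabcaaaaeacadabcbed
   7 |  30 | adabcbed
   8 |  26 | aeacadabcbed
   9 |  11 | aeedcbbddabcaaaaeacadabcbed
  10 |   3 | baccdcccaeedcbbddabcaaaaeacadabcbed
  11 |   2 | bbaccdcccaeedcbbddabcaaaaeacadabcbed
  12 |  16 | bbddabcaaaaeacadabcbed
  13 |  21 | bcaaaaeacadabcbed
  14 |  33 | bcbed
  15 |  17 | bddabcaaaaeacadabcbed
  16 |  35 | bed
  17 |  22 | caaaaeacadabcbed
  18 |  29 | cadabcbed
  19 |  10 | caeedcbbddabcaaaaeacadabcbed
  20 |   1 | cbbaccdcccaeedcbbddabcaaaaeacadabcbed
  21 |  15 | cbbddabcaaaaeacadabcbed
  22 |  34 | cbed
  23 |   9 | ccaeedcbbddabcaaaaeacadabcbed
  24 |   0 | ccbbaccdcccaeedcbbddabcaaaaeacadabcbed
  25 |   8 | cccaeedcbbddabcaaaaeacadabcbed
  26 |   5 | ccdcccaeedcbbddabcaaaaeacadabcbed
  27 |   6 | cdcccaeedcbbddabcaaaaeacadabcbed
  28 |  37 | d
  29 |  19 | dabcaaaaeacadabcbed
  30 |  31 | dabcbed
  31 |  14 | dcbbddabcaaaaeacadabcbed
  32 |   7 | dcccaeedcbbddabcaaaaeacadabcbed
  33 |  18 | ddabcaaaaeacadabcbed
  34 |  27 | eacadabcbed
  35 |  36 | ed
  36 |  13 | edcbbddabcaaaaeacadabcbed
  37 |  12 | eedcbbddabcaaaaeacadabcbed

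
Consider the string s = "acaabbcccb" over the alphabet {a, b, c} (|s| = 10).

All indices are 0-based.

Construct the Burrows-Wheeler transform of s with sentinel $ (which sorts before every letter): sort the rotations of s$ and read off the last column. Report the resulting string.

rank  rotation     last
    0  $acaabbcccb  b
    1  aabbcccb$ac  c
    2  abbcccb$aca  a
    3  acaabbcccb$  $
    4  b$acaabbccc  c
    5  bbcccb$acaa  a
    6  bcccb$acaab  b
    7  caabbcccb$a  a
    8  cb$acaabbcc  c
    9  ccb$acaabbc  c
   10  cccb$acaabb  b

bca$cabaccb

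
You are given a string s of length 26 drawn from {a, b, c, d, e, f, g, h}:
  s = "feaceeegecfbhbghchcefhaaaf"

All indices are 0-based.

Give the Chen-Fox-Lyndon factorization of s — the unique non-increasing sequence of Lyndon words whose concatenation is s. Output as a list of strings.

["f", "e", "aceeegecfbhbghchcefh", "aaaf"]

emit factor 1: 'f' (i=0, period=1)
emit factor 2: 'e' (i=1, period=1)
emit factor 3: 'aceeegecfbhbghchcefh' (i=2, period=20)
emit factor 4: 'aaaf' (i=22, period=4)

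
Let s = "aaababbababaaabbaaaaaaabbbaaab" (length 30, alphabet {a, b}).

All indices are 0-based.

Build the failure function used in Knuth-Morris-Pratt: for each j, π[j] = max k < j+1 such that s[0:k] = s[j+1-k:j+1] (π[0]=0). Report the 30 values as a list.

π[0] = 0
j=1 s[j]='a': π[1]=1 (border 'a')
j=2 s[j]='a': π[2]=2 (border 'aa')
j=3 s[j]='b': k: 2→1→0; π[3]=0 (border '')
j=4 s[j]='a': π[4]=1 (border 'a')
j=5 s[j]='b': k: 1→0; π[5]=0 (border '')
j=6 s[j]='b': π[6]=0 (border '')
j=7 s[j]='a': π[7]=1 (border 'a')
j=8 s[j]='b': k: 1→0; π[8]=0 (border '')
j=9 s[j]='a': π[9]=1 (border 'a')
j=10 s[j]='b': k: 1→0; π[10]=0 (border '')
j=11 s[j]='a': π[11]=1 (border 'a')
j=12 s[j]='a': π[12]=2 (border 'aa')
j=13 s[j]='a': π[13]=3 (border 'aaa')
j=14 s[j]='b': π[14]=4 (border 'aaab')
j=15 s[j]='b': k: 4→0; π[15]=0 (border '')
j=16 s[j]='a': π[16]=1 (border 'a')
j=17 s[j]='a': π[17]=2 (border 'aa')
j=18 s[j]='a': π[18]=3 (border 'aaa')
j=19 s[j]='a': k: 3→2; π[19]=3 (border 'aaa')
j=20 s[j]='a': k: 3→2; π[20]=3 (border 'aaa')
j=21 s[j]='a': k: 3→2; π[21]=3 (border 'aaa')
j=22 s[j]='a': k: 3→2; π[22]=3 (border 'aaa')
j=23 s[j]='b': π[23]=4 (border 'aaab')
j=24 s[j]='b': k: 4→0; π[24]=0 (border '')
j=25 s[j]='b': π[25]=0 (border '')
j=26 s[j]='a': π[26]=1 (border 'a')
j=27 s[j]='a': π[27]=2 (border 'aa')
j=28 s[j]='a': π[28]=3 (border 'aaa')
j=29 s[j]='b': π[29]=4 (border 'aaab')

[0, 1, 2, 0, 1, 0, 0, 1, 0, 1, 0, 1, 2, 3, 4, 0, 1, 2, 3, 3, 3, 3, 3, 4, 0, 0, 1, 2, 3, 4]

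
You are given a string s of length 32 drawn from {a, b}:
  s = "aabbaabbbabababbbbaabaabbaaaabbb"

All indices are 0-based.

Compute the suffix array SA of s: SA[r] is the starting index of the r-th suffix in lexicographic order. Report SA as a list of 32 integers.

[25, 26, 18, 21, 0, 27, 4, 19, 9, 11, 22, 1, 28, 5, 13, 31, 24, 17, 20, 3, 8, 10, 12, 30, 23, 16, 2, 7, 29, 15, 6, 14]

rank | idx | suffix
   0 |  25 | aaaabbb
   1 |  26 | aaabbb
   2 |  18 | aabaabbaaaabbb
   3 |  21 | aabbaaaabbb
   4 |   0 | aabbaabbbabababbbbaabaabbaaaabbb
   5 |  27 | aabbb
   6 |   4 | aabbbabababbbbaabaabbaaaabbb
   7 |  19 | abaabbaaaabbb
   8 |   9 | abababbbbaabaabbaaaabbb
   9 |  11 | ababbbbaabaabbaaaabbb
  10 |  22 | abbaaaabbb
  11 |   1 | abbaabbbabababbbbaabaabbaaaabbb
  12 |  28 | abbb
  13 |   5 | abbbabababbbbaabaabbaaaabbb
  14 |  13 | abbbbaabaabbaaaabbb
  15 |  31 | b
  16 |  24 | baaaabbb
  17 |  17 | baabaabbaaaabbb
  18 |  20 | baabbaaaabbb
  19 |   3 | baabbbabababbbbaabaabbaaaabbb
  20 |   8 | babababbbbaabaabbaaaabbb
  21 |  10 | bababbbbaabaabbaaaabbb
  22 |  12 | babbbbaabaabbaaaabbb
  23 |  30 | bb
  24 |  23 | bbaaaabbb
  25 |  16 | bbaabaabbaaaabbb
  26 |   2 | bbaabbbabababbbbaabaabbaaaabbb
  27 |   7 | bbabababbbbaabaabbaaaabbb
  28 |  29 | bbb
  29 |  15 | bbbaabaabbaaaabbb
  30 |   6 | bbbabababbbbaabaabbaaaabbb
  31 |  14 | bbbbaabaabbaaaabbb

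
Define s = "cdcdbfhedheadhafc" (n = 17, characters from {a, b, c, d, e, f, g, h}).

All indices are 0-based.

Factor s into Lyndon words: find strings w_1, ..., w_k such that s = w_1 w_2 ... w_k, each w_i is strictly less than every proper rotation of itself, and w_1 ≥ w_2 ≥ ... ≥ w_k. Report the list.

["cd", "cd", "bfhedhe", "adhafc"]

emit factor 1: 'cd' (i=0, period=2)
emit factor 2: 'cd' (i=2, period=2)
emit factor 3: 'bfhedhe' (i=4, period=7)
emit factor 4: 'adhafc' (i=11, period=6)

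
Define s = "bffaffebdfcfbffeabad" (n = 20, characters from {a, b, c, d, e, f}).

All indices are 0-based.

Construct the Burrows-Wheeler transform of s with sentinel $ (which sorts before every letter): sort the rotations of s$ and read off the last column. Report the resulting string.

debfae$ffabfffcdffbba

rank  rotation               last
    0  $bffaffebdfcfbffeabad  d
    1  abad$bffaffebdfcfbffe  e
    2  ad$bffaffebdfcfbffeab  b
    3  affebdfcfbffeabad$bff  f
    4  bad$bffaffebdfcfbffea  a
    5  bdfcfbffeabad$bffaffe  e
    6  bffaffebdfcfbffeabad$  $
    7  bffeabad$bffaffebdfcf  f
    8  cfbffeabad$bffaffebdf  f
    9  d$bffaffebdfcfbffeaba  a
   10  dfcfbffeabad$bffaffeb  b
   11  eabad$bffaffebdfcfbff  f
   12  ebdfcfbffeabad$bffaff  f
   13  faffebdfcfbffeabad$bf  f
   14  fbffeabad$bffaffebdfc  c
   15  fcfbffeabad$bffaffebd  d
   16  feabad$bffaffebdfcfbf  f
   17  febdfcfbffeabad$bffaf  f
   18  ffaffebdfcfbffeabad$b  b
   19  ffeabad$bffaffebdfcfb  b
   20  ffebdfcfbffeabad$bffa  a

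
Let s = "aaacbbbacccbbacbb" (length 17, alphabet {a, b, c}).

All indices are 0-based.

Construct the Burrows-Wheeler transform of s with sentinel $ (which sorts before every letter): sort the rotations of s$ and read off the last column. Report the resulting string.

rank  rotation            last
    0  $aaacbbbacccbbacbb  b
    1  aaacbbbacccbbacbb$  $
    2  aacbbbacccbbacbb$a  a
    3  acbb$aaacbbbacccbb  b
    4  acbbbacccbbacbb$aa  a
    5  acccbbacbb$aaacbbb  b
    6  b$aaacbbbacccbbacb  b
    7  bacbb$aaacbbbacccb  b
    8  bacccbbacbb$aaacbb  b
    9  bb$aaacbbbacccbbac  c
   10  bbacbb$aaacbbbaccc  c
   11  bbacccbbacbb$aaacb  b
   12  bbbacccbbacbb$aaac  c
   13  cbb$aaacbbbacccbba  a
   14  cbbacbb$aaacbbbacc  c
   15  cbbbacccbbacbb$aaa  a
   16  ccbbacbb$aaacbbbac  c
   17  cccbbacbb$aaacbbba  a

b$ababbbbccbcacaca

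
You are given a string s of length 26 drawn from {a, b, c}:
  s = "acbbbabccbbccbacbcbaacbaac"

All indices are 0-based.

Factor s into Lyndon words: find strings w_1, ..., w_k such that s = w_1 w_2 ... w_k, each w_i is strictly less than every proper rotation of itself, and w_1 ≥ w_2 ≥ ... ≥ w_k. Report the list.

emit factor 1: 'acbbb' (i=0, period=5)
emit factor 2: 'abccbbccbacbcb' (i=5, period=14)
emit factor 3: 'aacb' (i=19, period=4)
emit factor 4: 'aac' (i=23, period=3)

["acbbb", "abccbbccbacbcb", "aacb", "aac"]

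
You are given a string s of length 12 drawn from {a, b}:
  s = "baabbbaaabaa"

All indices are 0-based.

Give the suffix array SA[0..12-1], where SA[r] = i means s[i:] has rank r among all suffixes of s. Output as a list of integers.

rank | idx | suffix
   0 |  11 | a
   1 |  10 | aa
   2 |   6 | aaabaa
   3 |   7 | aabaa
   4 |   1 | aabbbaaabaa
   5 |   8 | abaa
   6 |   2 | abbbaaabaa
   7 |   9 | baa
   8 |   5 | baaabaa
   9 |   0 | baabbbaaabaa
  10 |   4 | bbaaabaa
  11 |   3 | bbbaaabaa

[11, 10, 6, 7, 1, 8, 2, 9, 5, 0, 4, 3]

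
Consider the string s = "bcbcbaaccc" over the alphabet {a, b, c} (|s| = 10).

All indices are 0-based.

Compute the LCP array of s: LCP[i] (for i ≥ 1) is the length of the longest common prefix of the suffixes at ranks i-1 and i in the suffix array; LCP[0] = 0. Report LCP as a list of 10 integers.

sorted suffixes:
  #0 SA[0]=5  'aaccc'
  #1 SA[1]=6  'accc'
  #2 SA[2]=4  'baaccc'
  #3 SA[3]=2  'bcbaaccc'
  #4 SA[4]=0  'bcbcbaaccc'
  #5 SA[5]=9  'c'
  #6 SA[6]=3  'cbaaccc'
  #7 SA[7]=1  'cbcbaaccc'
  #8 SA[8]=8  'cc'
  #9 SA[9]=7  'ccc'

SA = [5, 6, 4, 2, 0, 9, 3, 1, 8, 7]
[i] adj suffixes → lcp
  [1] 5/6 → 1 ('a')
  [2] 6/4 → 0 ('')
  [3] 4/2 → 1 ('b')
  [4] 2/0 → 3 ('bcb')
  [5] 0/9 → 0 ('')
  [6] 9/3 → 1 ('c')
  [7] 3/1 → 2 ('cb')
  [8] 1/8 → 1 ('c')
  [9] 8/7 → 2 ('cc')

[0, 1, 0, 1, 3, 0, 1, 2, 1, 2]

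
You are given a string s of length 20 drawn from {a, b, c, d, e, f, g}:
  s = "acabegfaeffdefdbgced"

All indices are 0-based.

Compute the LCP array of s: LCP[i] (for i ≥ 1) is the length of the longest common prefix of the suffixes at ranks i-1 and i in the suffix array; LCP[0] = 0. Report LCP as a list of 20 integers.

[0, 1, 1, 0, 1, 0, 1, 0, 1, 1, 0, 1, 2, 1, 0, 1, 2, 1, 0, 1]

rank→(start, suffix):
  0 → (2, 'abegfaeffdefdbgced')
  1 → (0, 'acabegfaeffdefdbgced')
  2 → (7, 'aeffdefdbgced')
  3 → (3, 'begfaeffdefdbgced')
  4 → (15, 'bgced')
  5 → (1, 'cabegfaeffdefdbgced')
  6 → (17, 'ced')
  7 → (19, 'd')
  8 → (14, 'dbgced')
  9 → (11, 'defdbgced')
  10 → (18, 'ed')
  11 → (12, 'efdbgced')
  12 → (8, 'effdefdbgced')
  13 → (4, 'egfaeffdefdbgced')
  14 → (6, 'faeffdefdbgced')
  15 → (13, 'fdbgced')
  16 → (10, 'fdefdbgced')
  17 → (9, 'ffdefdbgced')
  18 → (16, 'gced')
  19 → (5, 'gfaeffdefdbgced')

SA = [2, 0, 7, 3, 15, 1, 17, 19, 14, 11, 18, 12, 8, 4, 6, 13, 10, 9, 16, 5]
rank  pair      lcp
   1  s[2:],s[0:]  1  'a'
   2  s[0:],s[7:]  1  'a'
   3  s[7:],s[3:]  0  ''
   4  s[3:],s[15:]  1  'b'
   5  s[15:],s[1:]  0  ''
   6  s[1:],s[17:]  1  'c'
   7  s[17:],s[19:]  0  ''
   8  s[19:],s[14:]  1  'd'
   9  s[14:],s[11:]  1  'd'
  10  s[11:],s[18:]  0  ''
  11  s[18:],s[12:]  1  'e'
  12  s[12:],s[8:]  2  'ef'
  13  s[8:],s[4:]  1  'e'
  14  s[4:],s[6:]  0  ''
  15  s[6:],s[13:]  1  'f'
  16  s[13:],s[10:]  2  'fd'
  17  s[10:],s[9:]  1  'f'
  18  s[9:],s[16:]  0  ''
  19  s[16:],s[5:]  1  'g'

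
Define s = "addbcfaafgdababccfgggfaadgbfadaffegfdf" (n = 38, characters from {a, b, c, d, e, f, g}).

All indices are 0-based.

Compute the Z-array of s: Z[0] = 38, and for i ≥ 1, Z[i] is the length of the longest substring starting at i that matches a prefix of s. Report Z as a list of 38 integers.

[38, 0, 0, 0, 0, 0, 1, 1, 0, 0, 0, 1, 0, 1, 0, 0, 0, 0, 0, 0, 0, 0, 1, 2, 0, 0, 0, 0, 2, 0, 1, 0, 0, 0, 0, 0, 0, 0]

Z[0]=38
i=1: i≥r, start 0; Z[1]=0
i=2: i≥r, start 0; Z[2]=0
i=3: i≥r, start 0; Z[3]=0
i=4: i≥r, start 0; Z[4]=0
i=5: i≥r, start 0; Z[5]=0
i=6: i≥r, start 0; Z[6]=1 grow→box=[6,7)
i=7: i≥r, start 0; Z[7]=1 grow→box=[7,8)
i=8: i≥r, start 0; Z[8]=0
i=9: i≥r, start 0; Z[9]=0
i=10: i≥r, start 0; Z[10]=0
i=11: i≥r, start 0; Z[11]=1 grow→box=[11,12)
i=12: i≥r, start 0; Z[12]=0
i=13: i≥r, start 0; Z[13]=1 grow→box=[13,14)
i=14: i≥r, start 0; Z[14]=0
i=15: i≥r, start 0; Z[15]=0
i=16: i≥r, start 0; Z[16]=0
i=17: i≥r, start 0; Z[17]=0
i=18: i≥r, start 0; Z[18]=0
i=19: i≥r, start 0; Z[19]=0
i=20: i≥r, start 0; Z[20]=0
i=21: i≥r, start 0; Z[21]=0
i=22: i≥r, start 0; Z[22]=1 grow→box=[22,23)
i=23: i≥r, start 0; Z[23]=2 grow→box=[23,25)
i=24: min(r-i=1, Z[1]=0)=0; Z[24]=0
i=25: i≥r, start 0; Z[25]=0
i=26: i≥r, start 0; Z[26]=0
i=27: i≥r, start 0; Z[27]=0
i=28: i≥r, start 0; Z[28]=2 grow→box=[28,30)
i=29: min(r-i=1, Z[1]=0)=0; Z[29]=0
i=30: i≥r, start 0; Z[30]=1 grow→box=[30,31)
i=31: i≥r, start 0; Z[31]=0
i=32: i≥r, start 0; Z[32]=0
i=33: i≥r, start 0; Z[33]=0
i=34: i≥r, start 0; Z[34]=0
i=35: i≥r, start 0; Z[35]=0
i=36: i≥r, start 0; Z[36]=0
i=37: i≥r, start 0; Z[37]=0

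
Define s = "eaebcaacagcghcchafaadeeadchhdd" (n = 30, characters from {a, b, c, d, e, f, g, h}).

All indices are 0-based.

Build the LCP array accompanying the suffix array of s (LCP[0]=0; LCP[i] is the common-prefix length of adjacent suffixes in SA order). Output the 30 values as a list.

rank | idx | suffix
   0 |   5 | aacagcghcchafaadeeadchhdd
   1 |  18 | aadeeadchhdd
   2 |   6 | acagcghcchafaadeeadchhdd
   3 |  23 | adchhdd
   4 |  19 | adeeadchhdd
   5 |   1 | aebcaacagcghcchafaadeeadchhdd
   6 |  16 | afaadeeadchhdd
   7 |   8 | agcghcchafaadeeadchhdd
   8 |   3 | bcaacagcghcchafaadeeadchhdd
   9 |   4 | caacagcghcchafaadeeadchhdd
  10 |   7 | cagcghcchafaadeeadchhdd
  11 |  13 | cchafaadeeadchhdd
  12 |  10 | cghcchafaadeeadchhdd
  13 |  14 | chafaadeeadchhdd
  14 |  25 | chhdd
  15 |  29 | d
  16 |  24 | dchhdd
  17 |  28 | dd
  18 |  20 | deeadchhdd
  19 |  22 | eadchhdd
  20 |   0 | eaebcaacagcghcchafaadeeadchhdd
  21 |   2 | ebcaacagcghcchafaadeeadchhdd
  22 |  21 | eeadchhdd
  23 |  17 | faadeeadchhdd
  24 |   9 | gcghcchafaadeeadchhdd
  25 |  11 | ghcchafaadeeadchhdd
  26 |  15 | hafaadeeadchhdd
  27 |  12 | hcchafaadeeadchhdd
  28 |  27 | hdd
  29 |  26 | hhdd

SA = [5, 18, 6, 23, 19, 1, 16, 8, 3, 4, 7, 13, 10, 14, 25, 29, 24, 28, 20, 22, 0, 2, 21, 17, 9, 11, 15, 12, 27, 26]
rank  pair      lcp
   1  s[5:],s[18:]  2  'aa'
   2  s[18:],s[6:]  1  'a'
   3  s[6:],s[23:]  1  'a'
   4  s[23:],s[19:]  2  'ad'
   5  s[19:],s[1:]  1  'a'
   6  s[1:],s[16:]  1  'a'
   7  s[16:],s[8:]  1  'a'
   8  s[8:],s[3:]  0  ''
   9  s[3:],s[4:]  0  ''
  10  s[4:],s[7:]  2  'ca'
  11  s[7:],s[13:]  1  'c'
  12  s[13:],s[10:]  1  'c'
  13  s[10:],s[14:]  1  'c'
  14  s[14:],s[25:]  2  'ch'
  15  s[25:],s[29:]  0  ''
  16  s[29:],s[24:]  1  'd'
  17  s[24:],s[28:]  1  'd'
  18  s[28:],s[20:]  1  'd'
  19  s[20:],s[22:]  0  ''
  20  s[22:],s[0:]  2  'ea'
  21  s[0:],s[2:]  1  'e'
  22  s[2:],s[21:]  1  'e'
  23  s[21:],s[17:]  0  ''
  24  s[17:],s[9:]  0  ''
  25  s[9:],s[11:]  1  'g'
  26  s[11:],s[15:]  0  ''
  27  s[15:],s[12:]  1  'h'
  28  s[12:],s[27:]  1  'h'
  29  s[27:],s[26:]  1  'h'

[0, 2, 1, 1, 2, 1, 1, 1, 0, 0, 2, 1, 1, 1, 2, 0, 1, 1, 1, 0, 2, 1, 1, 0, 0, 1, 0, 1, 1, 1]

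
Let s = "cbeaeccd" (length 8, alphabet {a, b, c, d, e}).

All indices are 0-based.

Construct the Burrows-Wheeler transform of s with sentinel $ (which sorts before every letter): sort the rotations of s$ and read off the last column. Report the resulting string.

dec$eccba

rank  rotation   last
    0  $cbeaeccd  d
    1  aeccd$cbe  e
    2  beaeccd$c  c
    3  cbeaeccd$  $
    4  ccd$cbeae  e
    5  cd$cbeaec  c
    6  d$cbeaecc  c
    7  eaeccd$cb  b
    8  eccd$cbea  a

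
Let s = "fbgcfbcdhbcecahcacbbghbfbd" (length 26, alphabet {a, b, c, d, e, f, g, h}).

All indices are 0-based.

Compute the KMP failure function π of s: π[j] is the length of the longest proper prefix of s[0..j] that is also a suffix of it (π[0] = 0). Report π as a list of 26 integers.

[0, 0, 0, 0, 1, 2, 0, 0, 0, 0, 0, 0, 0, 0, 0, 0, 0, 0, 0, 0, 0, 0, 0, 1, 2, 0]

π[0] = 0
j=1 s[j]='b': π[1]=0 (border '')
j=2 s[j]='g': π[2]=0 (border '')
j=3 s[j]='c': π[3]=0 (border '')
j=4 s[j]='f': π[4]=1 (border 'f')
j=5 s[j]='b': π[5]=2 (border 'fb')
j=6 s[j]='c': k: 2→0; π[6]=0 (border '')
j=7 s[j]='d': π[7]=0 (border '')
j=8 s[j]='h': π[8]=0 (border '')
j=9 s[j]='b': π[9]=0 (border '')
j=10 s[j]='c': π[10]=0 (border '')
j=11 s[j]='e': π[11]=0 (border '')
j=12 s[j]='c': π[12]=0 (border '')
j=13 s[j]='a': π[13]=0 (border '')
j=14 s[j]='h': π[14]=0 (border '')
j=15 s[j]='c': π[15]=0 (border '')
j=16 s[j]='a': π[16]=0 (border '')
j=17 s[j]='c': π[17]=0 (border '')
j=18 s[j]='b': π[18]=0 (border '')
j=19 s[j]='b': π[19]=0 (border '')
j=20 s[j]='g': π[20]=0 (border '')
j=21 s[j]='h': π[21]=0 (border '')
j=22 s[j]='b': π[22]=0 (border '')
j=23 s[j]='f': π[23]=1 (border 'f')
j=24 s[j]='b': π[24]=2 (border 'fb')
j=25 s[j]='d': k: 2→0; π[25]=0 (border '')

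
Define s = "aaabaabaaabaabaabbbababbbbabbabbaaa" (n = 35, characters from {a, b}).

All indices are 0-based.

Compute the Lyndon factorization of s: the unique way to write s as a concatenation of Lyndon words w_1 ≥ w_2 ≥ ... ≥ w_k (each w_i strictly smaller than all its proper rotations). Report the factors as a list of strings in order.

emit factor 1: 'aaabaabaaabaabaabbbababbbbabbabb' (i=0, period=32)
emit factor 2: 'a' (i=32, period=1)
emit factor 3: 'a' (i=33, period=1)
emit factor 4: 'a' (i=34, period=1)

["aaabaabaaabaabaabbbababbbbabbabb", "a", "a", "a"]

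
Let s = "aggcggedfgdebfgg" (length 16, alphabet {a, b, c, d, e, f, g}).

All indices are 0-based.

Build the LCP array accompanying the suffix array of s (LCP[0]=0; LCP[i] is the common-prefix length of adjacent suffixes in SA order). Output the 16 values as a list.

rank→(start, suffix):
  0 → (0, 'aggcggedfgdebfgg')
  1 → (12, 'bfgg')
  2 → (3, 'cggedfgdebfgg')
  3 → (10, 'debfgg')
  4 → (7, 'dfgdebfgg')
  5 → (11, 'ebfgg')
  6 → (6, 'edfgdebfgg')
  7 → (8, 'fgdebfgg')
  8 → (13, 'fgg')
  9 → (15, 'g')
  10 → (2, 'gcggedfgdebfgg')
  11 → (9, 'gdebfgg')
  12 → (5, 'gedfgdebfgg')
  13 → (14, 'gg')
  14 → (1, 'ggcggedfgdebfgg')
  15 → (4, 'ggedfgdebfgg')

SA = [0, 12, 3, 10, 7, 11, 6, 8, 13, 15, 2, 9, 5, 14, 1, 4]
i: (SA[i-1],SA[i]) lcp shared
  1: (0,12) 0 ''
  2: (12,3) 0 ''
  3: (3,10) 0 ''
  4: (10,7) 1 'd'
  5: (7,11) 0 ''
  6: (11,6) 1 'e'
  7: (6,8) 0 ''
  8: (8,13) 2 'fg'
  9: (13,15) 0 ''
  10: (15,2) 1 'g'
  11: (2,9) 1 'g'
  12: (9,5) 1 'g'
  13: (5,14) 1 'g'
  14: (14,1) 2 'gg'
  15: (1,4) 2 'gg'

[0, 0, 0, 0, 1, 0, 1, 0, 2, 0, 1, 1, 1, 1, 2, 2]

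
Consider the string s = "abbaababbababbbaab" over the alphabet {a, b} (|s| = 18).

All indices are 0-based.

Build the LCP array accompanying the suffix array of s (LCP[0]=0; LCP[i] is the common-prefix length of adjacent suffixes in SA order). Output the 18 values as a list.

[0, 3, 1, 2, 5, 2, 4, 3, 0, 1, 4, 2, 3, 4, 1, 5, 3, 2]

rank | idx | suffix
   0 |  15 | aab
   1 |   3 | aababbababbbaab
   2 |  16 | ab
   3 |   4 | ababbababbbaab
   4 |   9 | ababbbaab
   5 |   0 | abbaababbababbbaab
   6 |   6 | abbababbbaab
   7 |  11 | abbbaab
   8 |  17 | b
   9 |  14 | baab
  10 |   2 | baababbababbbaab
  11 |   8 | bababbbaab
  12 |   5 | babbababbbaab
  13 |  10 | babbbaab
  14 |  13 | bbaab
  15 |   1 | bbaababbababbbaab
  16 |   7 | bbababbbaab
  17 |  12 | bbbaab

SA = [15, 3, 16, 4, 9, 0, 6, 11, 17, 14, 2, 8, 5, 10, 13, 1, 7, 12]
i: (SA[i-1],SA[i]) lcp shared
  1: (15,3) 3 'aab'
  2: (3,16) 1 'a'
  3: (16,4) 2 'ab'
  4: (4,9) 5 'ababb'
  5: (9,0) 2 'ab'
  6: (0,6) 4 'abba'
  7: (6,11) 3 'abb'
  8: (11,17) 0 ''
  9: (17,14) 1 'b'
  10: (14,2) 4 'baab'
  11: (2,8) 2 'ba'
  12: (8,5) 3 'bab'
  13: (5,10) 4 'babb'
  14: (10,13) 1 'b'
  15: (13,1) 5 'bbaab'
  16: (1,7) 3 'bba'
  17: (7,12) 2 'bb'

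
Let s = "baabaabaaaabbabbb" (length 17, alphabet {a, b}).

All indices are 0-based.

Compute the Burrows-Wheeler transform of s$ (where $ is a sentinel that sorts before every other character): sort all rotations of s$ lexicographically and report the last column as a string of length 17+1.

rank  rotation            last
    0  $baabaabaaaabbabbb  b
    1  aaaabbabbb$baabaab  b
    2  aaabbabbb$baabaaba  a
    3  aabaaaabbabbb$baab  b
    4  aabaabaaaabbabbb$b  b
    5  aabbabbb$baabaabaa  a
    6  abaaaabbabbb$baaba  a
    7  abaabaaaabbabbb$ba  a
    8  abbabbb$baabaabaaa  a
    9  abbb$baabaabaaaabb  b
   10  b$baabaabaaaabbabb  b
   11  baaaabbabbb$baabaa  a
   12  baabaaaabbabbb$baa  a
   13  baabaabaaaabbabbb$  $
   14  babbb$baabaabaaaab  b
   15  bb$baabaabaaaabbab  b
   16  bbabbb$baabaabaaaa  a
   17  bbb$baabaabaaaabba  a

bbabbaaaabbaa$bbaa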